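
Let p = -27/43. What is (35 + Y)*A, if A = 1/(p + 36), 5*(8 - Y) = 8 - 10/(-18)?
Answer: 79894/68445 ≈ 1.1673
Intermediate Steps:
Y = 283/45 (Y = 8 - (8 - 10/(-18))/5 = 8 - (8 - 10*(-1/18))/5 = 8 - (8 + 5/9)/5 = 8 - 1/5*77/9 = 8 - 77/45 = 283/45 ≈ 6.2889)
p = -27/43 (p = -27*1/43 = -27/43 ≈ -0.62791)
A = 43/1521 (A = 1/(-27/43 + 36) = 1/(1521/43) = 43/1521 ≈ 0.028271)
(35 + Y)*A = (35 + 283/45)*(43/1521) = (1858/45)*(43/1521) = 79894/68445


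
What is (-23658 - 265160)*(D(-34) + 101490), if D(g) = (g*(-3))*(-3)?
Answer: -29223760512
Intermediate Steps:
D(g) = 9*g (D(g) = -3*g*(-3) = 9*g)
(-23658 - 265160)*(D(-34) + 101490) = (-23658 - 265160)*(9*(-34) + 101490) = -288818*(-306 + 101490) = -288818*101184 = -29223760512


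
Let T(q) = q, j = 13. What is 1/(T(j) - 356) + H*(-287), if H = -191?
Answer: 18802230/343 ≈ 54817.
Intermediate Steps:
1/(T(j) - 356) + H*(-287) = 1/(13 - 356) - 191*(-287) = 1/(-343) + 54817 = -1/343 + 54817 = 18802230/343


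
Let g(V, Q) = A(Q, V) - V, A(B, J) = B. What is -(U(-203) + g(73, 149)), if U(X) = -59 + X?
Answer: 186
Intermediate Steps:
g(V, Q) = Q - V
-(U(-203) + g(73, 149)) = -((-59 - 203) + (149 - 1*73)) = -(-262 + (149 - 73)) = -(-262 + 76) = -1*(-186) = 186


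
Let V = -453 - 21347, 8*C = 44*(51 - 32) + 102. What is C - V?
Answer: 87669/4 ≈ 21917.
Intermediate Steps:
C = 469/4 (C = (44*(51 - 32) + 102)/8 = (44*19 + 102)/8 = (836 + 102)/8 = (⅛)*938 = 469/4 ≈ 117.25)
V = -21800
C - V = 469/4 - 1*(-21800) = 469/4 + 21800 = 87669/4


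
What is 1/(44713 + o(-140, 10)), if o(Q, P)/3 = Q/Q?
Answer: 1/44716 ≈ 2.2363e-5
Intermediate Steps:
o(Q, P) = 3 (o(Q, P) = 3*(Q/Q) = 3*1 = 3)
1/(44713 + o(-140, 10)) = 1/(44713 + 3) = 1/44716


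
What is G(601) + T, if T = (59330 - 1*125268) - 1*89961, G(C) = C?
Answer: -155298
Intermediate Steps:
T = -155899 (T = (59330 - 125268) - 89961 = -65938 - 89961 = -155899)
G(601) + T = 601 - 155899 = -155298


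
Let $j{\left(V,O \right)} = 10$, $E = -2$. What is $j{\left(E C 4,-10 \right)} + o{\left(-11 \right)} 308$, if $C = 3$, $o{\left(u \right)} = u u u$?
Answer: $-409938$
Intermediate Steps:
$o{\left(u \right)} = u^{3}$ ($o{\left(u \right)} = u^{2} u = u^{3}$)
$j{\left(E C 4,-10 \right)} + o{\left(-11 \right)} 308 = 10 + \left(-11\right)^{3} \cdot 308 = 10 - 409948 = -409938$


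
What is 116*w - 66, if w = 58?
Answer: 6662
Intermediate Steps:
116*w - 66 = 116*58 - 66 = 6728 - 66 = 6662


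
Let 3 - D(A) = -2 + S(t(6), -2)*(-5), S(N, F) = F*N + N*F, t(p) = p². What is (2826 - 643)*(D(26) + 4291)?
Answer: 7806408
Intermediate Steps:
S(N, F) = 2*F*N (S(N, F) = F*N + F*N = 2*F*N)
D(A) = -715 (D(A) = 3 - (-2 + (2*(-2)*6²)*(-5)) = 3 - (-2 + (2*(-2)*36)*(-5)) = 3 - (-2 - 144*(-5)) = 3 - (-2 + 720) = 3 - 1*718 = 3 - 718 = -715)
(2826 - 643)*(D(26) + 4291) = (2826 - 643)*(-715 + 4291) = 2183*3576 = 7806408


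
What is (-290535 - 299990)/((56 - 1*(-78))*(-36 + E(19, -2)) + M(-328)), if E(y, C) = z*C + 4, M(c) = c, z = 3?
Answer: 118105/1084 ≈ 108.95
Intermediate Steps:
E(y, C) = 4 + 3*C (E(y, C) = 3*C + 4 = 4 + 3*C)
(-290535 - 299990)/((56 - 1*(-78))*(-36 + E(19, -2)) + M(-328)) = (-290535 - 299990)/((56 - 1*(-78))*(-36 + (4 + 3*(-2))) - 328) = -590525/((56 + 78)*(-36 + (4 - 6)) - 328) = -590525/(134*(-36 - 2) - 328) = -590525/(134*(-38) - 328) = -590525/(-5092 - 328) = -590525/(-5420) = -590525*(-1/5420) = 118105/1084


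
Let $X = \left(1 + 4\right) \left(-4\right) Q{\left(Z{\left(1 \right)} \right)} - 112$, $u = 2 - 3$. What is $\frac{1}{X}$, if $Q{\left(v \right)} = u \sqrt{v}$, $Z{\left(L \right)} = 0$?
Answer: $- \frac{1}{112} \approx -0.0089286$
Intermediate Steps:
$u = -1$
$Q{\left(v \right)} = - \sqrt{v}$
$X = -112$ ($X = \left(1 + 4\right) \left(-4\right) \left(- \sqrt{0}\right) - 112 = 5 \left(-4\right) \left(\left(-1\right) 0\right) - 112 = \left(-20\right) 0 - 112 = 0 - 112 = -112$)
$\frac{1}{X} = \frac{1}{-112} = - \frac{1}{112}$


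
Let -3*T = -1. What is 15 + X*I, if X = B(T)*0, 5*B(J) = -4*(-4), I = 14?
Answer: 15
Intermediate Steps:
T = 1/3 (T = -1/3*(-1) = 1/3 ≈ 0.33333)
B(J) = 16/5 (B(J) = (-4*(-4))/5 = (1/5)*16 = 16/5)
X = 0 (X = (16/5)*0 = 0)
15 + X*I = 15 + 0*14 = 15 + 0 = 15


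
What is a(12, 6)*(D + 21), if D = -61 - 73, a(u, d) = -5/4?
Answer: 565/4 ≈ 141.25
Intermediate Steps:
a(u, d) = -5/4 (a(u, d) = -5*¼ = -5/4)
D = -134
a(12, 6)*(D + 21) = -5*(-134 + 21)/4 = -5/4*(-113) = 565/4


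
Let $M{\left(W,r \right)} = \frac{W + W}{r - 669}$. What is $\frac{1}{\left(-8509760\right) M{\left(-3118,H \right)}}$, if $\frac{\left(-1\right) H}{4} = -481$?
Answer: $\frac{251}{10613372672} \approx 2.3649 \cdot 10^{-8}$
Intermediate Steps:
$H = 1924$ ($H = \left(-4\right) \left(-481\right) = 1924$)
$M{\left(W,r \right)} = \frac{2 W}{-669 + r}$
$\frac{1}{\left(-8509760\right) M{\left(-3118,H \right)}} = \frac{1}{\left(-8509760\right) 2 \left(-3118\right) \frac{1}{-669 + 1924}} = - \frac{1}{8509760 \cdot 2 \left(-3118\right) \frac{1}{1255}} = - \frac{1}{8509760 \left(- \frac{6236}{1255}\right)} = \left(- \frac{1}{8509760}\right) \left(- \frac{1255}{6236}\right) = \frac{251}{10613372672}$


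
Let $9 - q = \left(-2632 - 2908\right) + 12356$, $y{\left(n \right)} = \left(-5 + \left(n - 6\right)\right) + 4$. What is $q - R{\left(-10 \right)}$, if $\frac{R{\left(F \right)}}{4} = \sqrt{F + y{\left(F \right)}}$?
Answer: $-6807 - 12 i \sqrt{3} \approx -6807.0 - 20.785 i$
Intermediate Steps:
$y{\left(n \right)} = -7 + n$ ($y{\left(n \right)} = \left(-5 + \left(n - 6\right)\right) + 4 = \left(-5 + \left(-6 + n\right)\right) + 4 = \left(-11 + n\right) + 4 = -7 + n$)
$q = -6807$ ($q = 9 - \left(\left(-2632 - 2908\right) + 12356\right) = 9 - \left(-5540 + 12356\right) = 9 - 6816 = -6807$)
$R{\left(F \right)} = 4 \sqrt{-7 + 2 F}$ ($R{\left(F \right)} = 4 \sqrt{F + \left(-7 + F\right)} = 4 \sqrt{-7 + 2 F}$)
$q - R{\left(-10 \right)} = -6807 - 4 \sqrt{-7 + 2 \left(-10\right)} = -6807 - 4 \sqrt{-7 - 20} = -6807 - 4 \sqrt{-27} = -6807 - 4 \cdot 3 i \sqrt{3} = -6807 - 12 i \sqrt{3}$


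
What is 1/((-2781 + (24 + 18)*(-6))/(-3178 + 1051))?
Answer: 709/1011 ≈ 0.70129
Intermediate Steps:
1/((-2781 + (24 + 18)*(-6))/(-3178 + 1051)) = 1/((-2781 + 42*(-6))/(-2127)) = 1/((-2781 - 252)*(-1/2127)) = 1/(-3033*(-1/2127)) = 1/(1011/709) = 709/1011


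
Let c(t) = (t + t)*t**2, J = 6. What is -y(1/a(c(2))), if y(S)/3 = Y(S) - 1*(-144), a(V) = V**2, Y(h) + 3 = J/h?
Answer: -5031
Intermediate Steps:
Y(h) = -3 + 6/h
c(t) = 2*t**3 (c(t) = (2*t)*t**2 = 2*t**3)
y(S) = 423 + 18/S (y(S) = 3*((-3 + 6/S) - 1*(-144)) = 3*((-3 + 6/S) + 144) = 3*(141 + 6/S) = 423 + 18/S)
-y(1/a(c(2))) = -(423 + 18/(1/((2*2**3)**2))) = -(423 + 18/(1/((2*8)**2))) = -(423 + 18/(1/(16**2))) = -(423 + 18/(1/256)) = -(423 + 18*256) = -(423 + 4608) = -1*5031 = -5031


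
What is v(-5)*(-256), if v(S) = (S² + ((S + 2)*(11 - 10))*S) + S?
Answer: -8960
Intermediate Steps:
v(S) = S + S² + S*(2 + S) (v(S) = (S² + ((2 + S)*1)*S) + S = (S² + (2 + S)*S) + S = (S² + S*(2 + S)) + S = S + S² + S*(2 + S))
v(-5)*(-256) = -5*(3 + 2*(-5))*(-256) = -5*(3 - 10)*(-256) = -5*(-7)*(-256) = 35*(-256) = -8960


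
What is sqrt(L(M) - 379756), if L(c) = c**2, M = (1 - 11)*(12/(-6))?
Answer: 2*I*sqrt(94839) ≈ 615.92*I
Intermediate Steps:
M = 20 (M = -120*(-1)/6 = -10*(-2) = 20)
sqrt(L(M) - 379756) = sqrt(20**2 - 379756) = sqrt(400 - 379756) = sqrt(-379356) = 2*I*sqrt(94839)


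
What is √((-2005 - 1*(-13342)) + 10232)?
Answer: √21569 ≈ 146.86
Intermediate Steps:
√((-2005 - 1*(-13342)) + 10232) = √((-2005 + 13342) + 10232) = √(11337 + 10232) = √21569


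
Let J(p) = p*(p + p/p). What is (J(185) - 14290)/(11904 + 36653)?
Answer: 20120/48557 ≈ 0.41436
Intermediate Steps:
J(p) = p*(1 + p) (J(p) = p*(p + 1) = p*(1 + p))
(J(185) - 14290)/(11904 + 36653) = (185*(1 + 185) - 14290)/(11904 + 36653) = (185*186 - 14290)/48557 = (34410 - 14290)*(1/48557) = 20120*(1/48557) = 20120/48557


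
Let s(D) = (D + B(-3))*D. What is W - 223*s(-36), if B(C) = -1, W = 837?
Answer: -296199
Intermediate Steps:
s(D) = D*(-1 + D) (s(D) = (D - 1)*D = (-1 + D)*D = D*(-1 + D))
W - 223*s(-36) = 837 - (-8028)*(-1 - 36) = 837 - (-8028)*(-37) = 837 - 223*1332 = 837 - 297036 = -296199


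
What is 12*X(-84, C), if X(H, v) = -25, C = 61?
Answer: -300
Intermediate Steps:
12*X(-84, C) = 12*(-25) = -300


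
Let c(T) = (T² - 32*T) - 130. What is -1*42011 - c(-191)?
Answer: -84474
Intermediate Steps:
c(T) = -130 + T² - 32*T
-1*42011 - c(-191) = -1*42011 - (-130 + (-191)² - 32*(-191)) = -42011 - (-130 + 36481 + 6112) = -42011 - 1*42463 = -42011 - 42463 = -84474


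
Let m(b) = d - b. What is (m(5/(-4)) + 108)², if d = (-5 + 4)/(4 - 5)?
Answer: 194481/16 ≈ 12155.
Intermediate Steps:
d = 1 (d = -1/(-1) = -1*(-1) = 1)
m(b) = 1 - b
(m(5/(-4)) + 108)² = ((1 - 5/(-4)) + 108)² = ((1 - 5*(-1)/4) + 108)² = ((1 - 1*(-5/4)) + 108)² = ((1 + 5/4) + 108)² = (9/4 + 108)² = (441/4)² = 194481/16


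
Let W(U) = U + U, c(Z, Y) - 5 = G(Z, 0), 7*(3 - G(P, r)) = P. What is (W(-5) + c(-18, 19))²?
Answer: 16/49 ≈ 0.32653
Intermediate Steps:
G(P, r) = 3 - P/7
c(Z, Y) = 8 - Z/7 (c(Z, Y) = 5 + (3 - Z/7) = 8 - Z/7)
W(U) = 2*U
(W(-5) + c(-18, 19))² = (2*(-5) + (8 - ⅐*(-18)))² = (-10 + (8 + 18/7))² = (-10 + 74/7)² = (4/7)² = 16/49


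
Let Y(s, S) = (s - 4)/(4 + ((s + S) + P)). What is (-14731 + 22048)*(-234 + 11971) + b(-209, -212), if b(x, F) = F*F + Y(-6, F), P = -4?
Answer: 9365778462/109 ≈ 8.5925e+7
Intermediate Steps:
Y(s, S) = (-4 + s)/(S + s) (Y(s, S) = (s - 4)/(4 + ((s + S) - 4)) = (-4 + s)/(4 + ((S + s) - 4)) = (-4 + s)/(4 + (-4 + S + s)) = (-4 + s)/(S + s))
b(x, F) = F² - 10/(-6 + F) (b(x, F) = F*F + (-4 - 6)/(F - 6) = F² - 10/(-6 + F))
(-14731 + 22048)*(-234 + 11971) + b(-209, -212) = (-14731 + 22048)*(-234 + 11971) + (-10 + (-212)²*(-6 - 212))/(-6 - 212) = 7317*11737 + (-10 + 44944*(-218))/(-218) = 85879629 - (-10 - 9797792)/218 = 85879629 - 1/218*(-9797802) = 85879629 + 4898901/109 = 9365778462/109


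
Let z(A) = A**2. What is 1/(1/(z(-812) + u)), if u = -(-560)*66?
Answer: 696304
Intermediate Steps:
u = 36960 (u = -14*(-2640) = 36960)
1/(1/(z(-812) + u)) = 1/(1/((-812)**2 + 36960)) = 1/(1/(659344 + 36960)) = 1/(1/696304) = 696304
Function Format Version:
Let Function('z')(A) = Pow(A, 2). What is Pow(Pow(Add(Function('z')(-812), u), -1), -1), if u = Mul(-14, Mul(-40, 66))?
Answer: 696304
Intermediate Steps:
u = 36960 (u = Mul(-14, -2640) = 36960)
Pow(Pow(Add(Function('z')(-812), u), -1), -1) = Pow(Pow(Add(Pow(-812, 2), 36960), -1), -1) = Pow(Pow(Add(659344, 36960), -1), -1) = Pow(Pow(696304, -1), -1) = Pow(Rational(1, 696304), -1) = 696304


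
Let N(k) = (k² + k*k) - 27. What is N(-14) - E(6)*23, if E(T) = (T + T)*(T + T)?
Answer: -2947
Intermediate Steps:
N(k) = -27 + 2*k² (N(k) = (k² + k²) - 27 = 2*k² - 27 = -27 + 2*k²)
E(T) = 4*T² (E(T) = (2*T)*(2*T) = 4*T²)
N(-14) - E(6)*23 = (-27 + 2*(-14)²) - 4*6²*23 = (-27 + 2*196) - 4*36*23 = (-27 + 392) - 144*23 = 365 - 1*3312 = 365 - 3312 = -2947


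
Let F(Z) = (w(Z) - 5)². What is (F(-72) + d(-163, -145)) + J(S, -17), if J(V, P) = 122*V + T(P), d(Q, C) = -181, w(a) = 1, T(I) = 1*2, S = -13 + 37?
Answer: 2765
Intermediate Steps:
S = 24
T(I) = 2
F(Z) = 16 (F(Z) = (1 - 5)² = (-4)² = 16)
J(V, P) = 2 + 122*V (J(V, P) = 122*V + 2 = 2 + 122*V)
(F(-72) + d(-163, -145)) + J(S, -17) = (16 - 181) + (2 + 122*24) = -165 + (2 + 2928) = -165 + 2930 = 2765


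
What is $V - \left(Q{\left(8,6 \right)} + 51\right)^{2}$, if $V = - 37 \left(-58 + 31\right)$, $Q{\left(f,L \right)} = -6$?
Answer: $-1026$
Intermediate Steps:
$V = 999$ ($V = \left(-37\right) \left(-27\right) = 999$)
$V - \left(Q{\left(8,6 \right)} + 51\right)^{2} = 999 - \left(-6 + 51\right)^{2} = 999 - 45^{2} = 999 - 2025 = -1026$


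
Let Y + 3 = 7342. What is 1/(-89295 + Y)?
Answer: -1/81956 ≈ -1.2202e-5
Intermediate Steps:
Y = 7339 (Y = -3 + 7342 = 7339)
1/(-89295 + Y) = 1/(-89295 + 7339) = 1/(-81956) = -1/81956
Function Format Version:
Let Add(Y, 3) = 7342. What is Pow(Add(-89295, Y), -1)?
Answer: Rational(-1, 81956) ≈ -1.2202e-5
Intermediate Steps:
Y = 7339 (Y = Add(-3, 7342) = 7339)
Pow(Add(-89295, Y), -1) = Pow(Add(-89295, 7339), -1) = Pow(-81956, -1) = Rational(-1, 81956)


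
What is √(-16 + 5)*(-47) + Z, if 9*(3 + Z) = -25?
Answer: -52/9 - 47*I*√11 ≈ -5.7778 - 155.88*I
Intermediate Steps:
Z = -52/9 (Z = -3 + (⅑)*(-25) = -3 - 25/9 = -52/9 ≈ -5.7778)
√(-16 + 5)*(-47) + Z = √(-16 + 5)*(-47) - 52/9 = √(-11)*(-47) - 52/9 = (I*√11)*(-47) - 52/9 = -47*I*√11 - 52/9 = -52/9 - 47*I*√11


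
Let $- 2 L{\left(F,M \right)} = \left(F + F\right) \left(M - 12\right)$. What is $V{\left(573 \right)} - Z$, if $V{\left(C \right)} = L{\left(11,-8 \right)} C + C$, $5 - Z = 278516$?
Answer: $405144$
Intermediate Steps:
$L{\left(F,M \right)} = - F \left(-12 + M\right)$ ($L{\left(F,M \right)} = - \frac{\left(F + F\right) \left(M - 12\right)}{2} = - \frac{2 F \left(-12 + M\right)}{2} = - F \left(-12 + M\right)$)
$Z = -278511$ ($Z = 5 - 278516 = -278511$)
$V{\left(C \right)} = 221 C$ ($V{\left(C \right)} = 11 \left(12 - -8\right) C + C = 11 \left(12 + 8\right) C + C = 11 \cdot 20 C + C = 220 C + C = 221 C$)
$V{\left(573 \right)} - Z = 221 \cdot 573 - -278511 = 126633 + 278511 = 405144$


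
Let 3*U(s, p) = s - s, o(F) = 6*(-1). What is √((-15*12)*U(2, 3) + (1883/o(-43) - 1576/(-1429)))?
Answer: I*√22989903474/8574 ≈ 17.684*I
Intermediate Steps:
o(F) = -6
U(s, p) = 0 (U(s, p) = (s - s)/3 = (⅓)*0 = 0)
√((-15*12)*U(2, 3) + (1883/o(-43) - 1576/(-1429))) = √(-15*12*0 + (1883/(-6) - 1576/(-1429))) = √(-180*0 + (1883*(-⅙) - 1576*(-1/1429))) = √(0 + (-1883/6 + 1576/1429)) = √(0 - 2681351/8574) = √(-2681351/8574) = I*√22989903474/8574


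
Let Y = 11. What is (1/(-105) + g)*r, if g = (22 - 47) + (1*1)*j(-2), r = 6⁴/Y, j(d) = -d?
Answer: -1043712/385 ≈ -2710.9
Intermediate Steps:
r = 1296/11 (r = 6⁴/11 = 1296*(1/11) = 1296/11 ≈ 117.82)
g = -23 (g = (22 - 47) + (1*1)*(-1*(-2)) = -25 + 1*2 = -25 + 2 = -23)
(1/(-105) + g)*r = (1/(-105) - 23)*(1296/11) = (-1/105 - 23)*(1296/11) = -2416/105*1296/11 = -1043712/385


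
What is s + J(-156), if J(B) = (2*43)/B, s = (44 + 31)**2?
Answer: 438707/78 ≈ 5624.4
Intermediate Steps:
s = 5625 (s = 75**2 = 5625)
J(B) = 86/B
s + J(-156) = 5625 + 86/(-156) = 5625 + 86*(-1/156) = 5625 - 43/78 = 438707/78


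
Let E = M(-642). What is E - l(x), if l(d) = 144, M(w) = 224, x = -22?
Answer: 80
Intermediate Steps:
E = 224
E - l(x) = 224 - 1*144 = 224 - 144 = 80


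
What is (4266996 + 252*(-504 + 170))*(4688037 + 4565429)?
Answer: 38705656681848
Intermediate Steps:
(4266996 + 252*(-504 + 170))*(4688037 + 4565429) = (4266996 + 252*(-334))*9253466 = (4266996 - 84168)*9253466 = 4182828*9253466 = 38705656681848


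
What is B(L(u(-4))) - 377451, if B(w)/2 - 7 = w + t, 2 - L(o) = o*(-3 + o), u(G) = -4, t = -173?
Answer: -377835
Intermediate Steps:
L(o) = 2 - o*(-3 + o)
B(w) = -332 + 2*w (B(w) = 14 + 2*(w - 173) = 14 + 2*(-173 + w) = 14 + (-346 + 2*w) = -332 + 2*w)
B(L(u(-4))) - 377451 = (-332 + 2*(2 - 1*(-4)**2 + 3*(-4))) - 377451 = (-332 + 2*(2 - 1*16 - 12)) - 377451 = (-332 + 2*(2 - 16 - 12)) - 377451 = (-332 + 2*(-26)) - 377451 = (-332 - 52) - 377451 = -384 - 377451 = -377835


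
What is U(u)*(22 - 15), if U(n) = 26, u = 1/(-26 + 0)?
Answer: 182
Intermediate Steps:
u = -1/26 (u = 1/(-26) = -1/26 ≈ -0.038462)
U(u)*(22 - 15) = 26*(22 - 15) = 26*7 = 182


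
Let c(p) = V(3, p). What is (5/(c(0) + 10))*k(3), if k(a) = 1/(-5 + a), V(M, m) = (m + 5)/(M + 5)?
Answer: -4/17 ≈ -0.23529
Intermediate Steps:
V(M, m) = (5 + m)/(5 + M)
c(p) = 5/8 + p/8 (c(p) = (5 + p)/(5 + 3) = (5 + p)/8 = 5/8 + p/8)
(5/(c(0) + 10))*k(3) = (5/((5/8 + (1/8)*0) + 10))/(-5 + 3) = (5/((5/8 + 0) + 10))/(-2) = (5/(5/8 + 10))*(-1/2) = (5/(85/8))*(-1/2) = ((8/85)*5)*(-1/2) = (8/17)*(-1/2) = -4/17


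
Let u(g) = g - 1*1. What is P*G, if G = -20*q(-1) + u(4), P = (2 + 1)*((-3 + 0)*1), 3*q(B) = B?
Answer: -87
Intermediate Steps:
u(g) = -1 + g (u(g) = g - 1 = -1 + g)
q(B) = B/3
P = -9 (P = 3*(-3*1) = 3*(-3) = -9)
G = 29/3 (G = -20*(-1)/3 + (-1 + 4) = -20*(-1/3) + 3 = 20/3 + 3 = 29/3 ≈ 9.6667)
P*G = -9*29/3 = -87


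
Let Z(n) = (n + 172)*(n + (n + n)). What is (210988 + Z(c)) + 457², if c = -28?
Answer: 407741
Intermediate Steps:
Z(n) = 3*n*(172 + n) (Z(n) = (172 + n)*(n + 2*n) = (172 + n)*(3*n) = 3*n*(172 + n))
(210988 + Z(c)) + 457² = (210988 + 3*(-28)*(172 - 28)) + 457² = (210988 + 3*(-28)*144) + 208849 = (210988 - 12096) + 208849 = 198892 + 208849 = 407741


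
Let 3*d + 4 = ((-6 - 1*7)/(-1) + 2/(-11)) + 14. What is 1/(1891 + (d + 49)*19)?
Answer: 33/97895 ≈ 0.00033710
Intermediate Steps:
d = 251/33 (d = -4/3 + (((-6 - 1*7)/(-1) + 2/(-11)) + 14)/3 = -4/3 + (((-6 - 7)*(-1) + 2*(-1/11)) + 14)/3 = -4/3 + ((-13*(-1) - 2/11) + 14)/3 = -4/3 + ((13 - 2/11) + 14)/3 = -4/3 + (141/11 + 14)/3 = -4/3 + (⅓)*(295/11) = -4/3 + 295/33 = 251/33 ≈ 7.6061)
1/(1891 + (d + 49)*19) = 1/(1891 + (251/33 + 49)*19) = 1/(1891 + (1868/33)*19) = 1/(1891 + 35492/33) = 1/(97895/33) = 33/97895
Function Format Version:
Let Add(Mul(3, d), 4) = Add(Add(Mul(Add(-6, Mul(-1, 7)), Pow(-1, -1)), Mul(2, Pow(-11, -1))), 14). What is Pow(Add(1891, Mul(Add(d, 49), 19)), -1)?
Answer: Rational(33, 97895) ≈ 0.00033710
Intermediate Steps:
d = Rational(251, 33) (d = Add(Rational(-4, 3), Mul(Rational(1, 3), Add(Add(Mul(Add(-6, Mul(-1, 7)), Pow(-1, -1)), Mul(2, Pow(-11, -1))), 14))) = Add(Rational(-4, 3), Mul(Rational(1, 3), Add(Add(Mul(Add(-6, -7), -1), Mul(2, Rational(-1, 11))), 14))) = Add(Rational(-4, 3), Mul(Rational(1, 3), Add(Add(Mul(-13, -1), Rational(-2, 11)), 14))) = Add(Rational(-4, 3), Mul(Rational(1, 3), Add(Add(13, Rational(-2, 11)), 14))) = Add(Rational(-4, 3), Mul(Rational(1, 3), Add(Rational(141, 11), 14))) = Add(Rational(-4, 3), Mul(Rational(1, 3), Rational(295, 11))) = Add(Rational(-4, 3), Rational(295, 33)) = Rational(251, 33) ≈ 7.6061)
Pow(Add(1891, Mul(Add(d, 49), 19)), -1) = Pow(Add(1891, Mul(Add(Rational(251, 33), 49), 19)), -1) = Pow(Add(1891, Mul(Rational(1868, 33), 19)), -1) = Pow(Add(1891, Rational(35492, 33)), -1) = Pow(Rational(97895, 33), -1) = Rational(33, 97895)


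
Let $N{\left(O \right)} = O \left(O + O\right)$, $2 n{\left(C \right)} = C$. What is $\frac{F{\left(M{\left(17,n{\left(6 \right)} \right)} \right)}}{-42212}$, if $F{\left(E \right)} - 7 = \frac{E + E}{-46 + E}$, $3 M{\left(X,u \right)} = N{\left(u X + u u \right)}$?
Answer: $- \frac{10639}{49683524} \approx -0.00021414$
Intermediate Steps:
$n{\left(C \right)} = \frac{C}{2}$
$N{\left(O \right)} = 2 O^{2}$ ($N{\left(O \right)} = O 2 O = 2 O^{2}$)
$M{\left(X,u \right)} = \frac{2 \left(u^{2} + X u\right)^{2}}{3}$ ($M{\left(X,u \right)} = \frac{2 \left(u X + u u\right)^{2}}{3} = \frac{2 \left(X u + u^{2}\right)^{2}}{3} = \frac{2 \left(u^{2} + X u\right)^{2}}{3}$)
$F{\left(E \right)} = 7 + \frac{2 E}{-46 + E}$ ($F{\left(E \right)} = 7 + \frac{E + E}{-46 + E} = 7 + \frac{2 E}{-46 + E}$)
$\frac{F{\left(M{\left(17,n{\left(6 \right)} \right)} \right)}}{-42212} = \frac{\frac{1}{-46 + \frac{2 \left(\frac{1}{2} \cdot 6\right)^{2} \left(17 + \frac{1}{2} \cdot 6\right)^{2}}{3}} \left(-322 + 9 \frac{2 \left(\frac{1}{2} \cdot 6\right)^{2} \left(17 + \frac{1}{2} \cdot 6\right)^{2}}{3}\right)}{-42212} = \frac{-322 + 9 \frac{2 \cdot 3^{2} \left(17 + 3\right)^{2}}{3}}{-46 + \frac{2 \cdot 3^{2} \left(17 + 3\right)^{2}}{3}} \left(- \frac{1}{42212}\right) = \frac{-322 + 9 \cdot \frac{2}{3} \cdot 9 \cdot 20^{2}}{-46 + \frac{2}{3} \cdot 9 \cdot 20^{2}} \left(- \frac{1}{42212}\right) = \frac{-322 + 9 \cdot \frac{2}{3} \cdot 9 \cdot 400}{-46 + \frac{2}{3} \cdot 9 \cdot 400} \left(- \frac{1}{42212}\right) = \frac{-322 + 9 \cdot 2400}{-46 + 2400} \left(- \frac{1}{42212}\right) = \frac{-322 + 21600}{2354} \left(- \frac{1}{42212}\right) = \frac{1}{2354} \cdot 21278 \left(- \frac{1}{42212}\right) = \frac{10639}{1177} \left(- \frac{1}{42212}\right) = - \frac{10639}{49683524}$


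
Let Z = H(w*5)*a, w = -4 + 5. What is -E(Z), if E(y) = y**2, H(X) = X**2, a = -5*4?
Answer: -250000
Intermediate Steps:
w = 1
a = -20
Z = -500 (Z = (1*5)**2*(-20) = 5**2*(-20) = 25*(-20) = -500)
-E(Z) = -1*(-500)**2 = -1*250000 = -250000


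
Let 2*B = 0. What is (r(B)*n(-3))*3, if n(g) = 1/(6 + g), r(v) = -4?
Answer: -4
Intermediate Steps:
B = 0 (B = (½)*0 = 0)
(r(B)*n(-3))*3 = -4/(6 - 3)*3 = -4/3*3 = -4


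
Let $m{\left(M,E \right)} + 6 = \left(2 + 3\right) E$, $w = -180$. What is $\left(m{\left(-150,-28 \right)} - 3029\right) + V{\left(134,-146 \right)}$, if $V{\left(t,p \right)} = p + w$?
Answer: $-3501$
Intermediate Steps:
$m{\left(M,E \right)} = -6 + 5 E$ ($m{\left(M,E \right)} = -6 + \left(2 + 3\right) E = -6 + 5 E$)
$V{\left(t,p \right)} = -180 + p$ ($V{\left(t,p \right)} = p - 180 = -180 + p$)
$\left(m{\left(-150,-28 \right)} - 3029\right) + V{\left(134,-146 \right)} = \left(\left(-6 + 5 \left(-28\right)\right) - 3029\right) - 326 = \left(\left(-6 - 140\right) - 3029\right) - 326 = \left(-146 - 3029\right) - 326 = -3175 - 326 = -3501$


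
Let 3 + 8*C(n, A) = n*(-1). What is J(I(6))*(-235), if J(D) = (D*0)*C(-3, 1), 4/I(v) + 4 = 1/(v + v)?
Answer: 0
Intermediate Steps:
C(n, A) = -3/8 - n/8 (C(n, A) = -3/8 + (n*(-1))/8 = -3/8 + (-n)/8 = -3/8 - n/8)
I(v) = 4/(-4 + 1/(2*v)) (I(v) = 4/(-4 + 1/(v + v)) = 4/(-4 + 1/(2*v)))
J(D) = 0 (J(D) = (D*0)*(-3/8 - ⅛*(-3)) = 0*(-3/8 + 3/8) = 0*0 = 0)
J(I(6))*(-235) = 0*(-235) = 0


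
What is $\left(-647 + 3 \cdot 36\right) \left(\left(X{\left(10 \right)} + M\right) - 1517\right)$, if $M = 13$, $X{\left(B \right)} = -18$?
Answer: $820358$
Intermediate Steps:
$\left(-647 + 3 \cdot 36\right) \left(\left(X{\left(10 \right)} + M\right) - 1517\right) = \left(-647 + 3 \cdot 36\right) \left(\left(-18 + 13\right) - 1517\right) = \left(-647 + 108\right) \left(-5 - 1517\right) = \left(-539\right) \left(-1522\right) = 820358$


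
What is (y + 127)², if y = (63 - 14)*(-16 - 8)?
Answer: 1100401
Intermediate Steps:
y = -1176 (y = 49*(-24) = -1176)
(y + 127)² = (-1176 + 127)² = (-1049)² = 1100401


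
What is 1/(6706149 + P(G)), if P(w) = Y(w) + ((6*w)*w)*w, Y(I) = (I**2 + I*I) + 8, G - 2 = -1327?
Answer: -1/13947001343 ≈ -7.1700e-11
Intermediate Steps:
G = -1325 (G = 2 - 1327 = -1325)
Y(I) = 8 + 2*I**2 (Y(I) = (I**2 + I**2) + 8 = 2*I**2 + 8 = 8 + 2*I**2)
P(w) = 8 + 2*w**2 + 6*w**3 (P(w) = (8 + 2*w**2) + ((6*w)*w)*w = (8 + 2*w**2) + (6*w**2)*w = (8 + 2*w**2) + 6*w**3 = 8 + 2*w**2 + 6*w**3)
1/(6706149 + P(G)) = 1/(6706149 + (8 + 2*(-1325)**2 + 6*(-1325)**3)) = 1/(6706149 + (8 + 2*1755625 + 6*(-2326203125))) = 1/(6706149 + (8 + 3511250 - 13957218750)) = 1/(6706149 - 13953707492) = 1/(-13947001343) = -1/13947001343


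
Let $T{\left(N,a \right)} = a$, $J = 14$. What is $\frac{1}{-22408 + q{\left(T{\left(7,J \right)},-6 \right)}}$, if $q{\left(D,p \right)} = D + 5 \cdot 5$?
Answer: $- \frac{1}{22369} \approx -4.4705 \cdot 10^{-5}$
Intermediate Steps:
$q{\left(D,p \right)} = 25 + D$ ($q{\left(D,p \right)} = D + 25 = 25 + D$)
$\frac{1}{-22408 + q{\left(T{\left(7,J \right)},-6 \right)}} = \frac{1}{-22408 + \left(25 + 14\right)} = \frac{1}{-22408 + 39} = \frac{1}{-22369} = - \frac{1}{22369}$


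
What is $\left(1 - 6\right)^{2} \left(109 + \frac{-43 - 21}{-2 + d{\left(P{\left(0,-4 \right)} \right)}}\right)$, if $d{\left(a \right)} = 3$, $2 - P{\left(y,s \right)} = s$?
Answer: $1125$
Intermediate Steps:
$P{\left(y,s \right)} = 2 - s$
$\left(1 - 6\right)^{2} \left(109 + \frac{-43 - 21}{-2 + d{\left(P{\left(0,-4 \right)} \right)}}\right) = \left(1 - 6\right)^{2} \left(109 + \frac{-43 - 21}{-2 + 3}\right) = \left(-5\right)^{2} \left(109 - \frac{64}{1}\right) = 25 \left(109 - 64\right) = 25 \cdot 45 = 1125$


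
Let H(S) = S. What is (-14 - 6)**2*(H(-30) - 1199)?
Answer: -491600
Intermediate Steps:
(-14 - 6)**2*(H(-30) - 1199) = (-14 - 6)**2*(-30 - 1199) = (-20)**2*(-1229) = 400*(-1229) = -491600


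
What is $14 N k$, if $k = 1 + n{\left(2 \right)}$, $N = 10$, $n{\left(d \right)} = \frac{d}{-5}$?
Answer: $84$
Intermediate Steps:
$n{\left(d \right)} = - \frac{d}{5}$ ($n{\left(d \right)} = d \left(- \frac{1}{5}\right) = - \frac{d}{5}$)
$k = \frac{3}{5}$ ($k = 1 - \frac{2}{5} = \frac{3}{5} \approx 0.6$)
$14 N k = 14 \cdot 10 \cdot \frac{3}{5} = 140 \cdot \frac{3}{5} = 84$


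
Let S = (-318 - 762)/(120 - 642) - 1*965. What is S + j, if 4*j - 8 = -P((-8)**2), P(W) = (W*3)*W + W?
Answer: -117419/29 ≈ -4048.9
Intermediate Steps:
P(W) = W + 3*W**2 (P(W) = (3*W)*W + W = 3*W**2 + W = W + 3*W**2)
S = -27925/29 (S = -1080/(-522) - 965 = -1080*(-1/522) - 965 = 60/29 - 965 = -27925/29 ≈ -962.93)
j = -3086 (j = 2 + (-(-8)**2*(1 + 3*(-8)**2))/4 = 2 + (-64*(1 + 3*64))/4 = 2 + (-64*(1 + 192))/4 = 2 + (-64*193)/4 = 2 + (-1*12352)/4 = 2 + (1/4)*(-12352) = 2 - 3088 = -3086)
S + j = -27925/29 - 3086 = -117419/29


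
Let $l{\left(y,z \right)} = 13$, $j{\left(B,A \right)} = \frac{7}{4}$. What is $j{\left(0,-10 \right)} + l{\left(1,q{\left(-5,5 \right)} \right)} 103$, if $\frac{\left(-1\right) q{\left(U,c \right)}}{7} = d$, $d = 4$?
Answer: $\frac{5363}{4} \approx 1340.8$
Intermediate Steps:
$j{\left(B,A \right)} = \frac{7}{4}$ ($j{\left(B,A \right)} = 7 \cdot \frac{1}{4} = \frac{7}{4}$)
$q{\left(U,c \right)} = -28$ ($q{\left(U,c \right)} = \left(-7\right) 4 = -28$)
$j{\left(0,-10 \right)} + l{\left(1,q{\left(-5,5 \right)} \right)} 103 = \frac{7}{4} + 13 \cdot 103 = \frac{7}{4} + 1339 = \frac{5363}{4}$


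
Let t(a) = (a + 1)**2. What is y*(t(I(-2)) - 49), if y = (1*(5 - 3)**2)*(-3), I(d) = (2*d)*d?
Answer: -384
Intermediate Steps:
I(d) = 2*d**2
t(a) = (1 + a)**2
y = -12 (y = (1*2**2)*(-3) = (1*4)*(-3) = 4*(-3) = -12)
y*(t(I(-2)) - 49) = -12*((1 + 2*(-2)**2)**2 - 49) = -12*((1 + 2*4)**2 - 49) = -12*((1 + 8)**2 - 49) = -12*(9**2 - 49) = -12*(81 - 49) = -12*32 = -384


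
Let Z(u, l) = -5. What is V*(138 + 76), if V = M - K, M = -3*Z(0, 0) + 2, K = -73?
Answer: 19260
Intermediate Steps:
M = 17 (M = -3*(-5) + 2 = 15 + 2 = 17)
V = 90 (V = 17 - 1*(-73) = 17 + 73 = 90)
V*(138 + 76) = 90*(138 + 76) = 90*214 = 19260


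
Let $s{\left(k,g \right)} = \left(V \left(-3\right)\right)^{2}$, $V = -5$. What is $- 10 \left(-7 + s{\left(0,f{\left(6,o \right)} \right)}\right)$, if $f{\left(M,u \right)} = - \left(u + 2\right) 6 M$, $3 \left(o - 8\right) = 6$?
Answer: $-2180$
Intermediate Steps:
$o = 10$ ($o = 8 + \frac{1}{3} \cdot 6 = 8 + 2 = 10$)
$f{\left(M,u \right)} = M \left(-12 - 6 u\right)$ ($f{\left(M,u \right)} = - \left(2 + u\right) 6 M = - (12 + 6 u) M = \left(-12 - 6 u\right) M = M \left(-12 - 6 u\right)$)
$s{\left(k,g \right)} = 225$ ($s{\left(k,g \right)} = \left(\left(-5\right) \left(-3\right)\right)^{2} = 15^{2} = 225$)
$- 10 \left(-7 + s{\left(0,f{\left(6,o \right)} \right)}\right) = - 10 \left(-7 + 225\right) = \left(-10\right) 218 = -2180$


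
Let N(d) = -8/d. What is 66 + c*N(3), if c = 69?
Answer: -118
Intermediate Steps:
66 + c*N(3) = 66 + 69*(-8/3) = 66 - 184 = -118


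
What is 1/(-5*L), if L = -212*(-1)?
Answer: -1/1060 ≈ -0.00094340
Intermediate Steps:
L = 212
1/(-5*L) = 1/(-5*212) = 1/(-1060) = -1/1060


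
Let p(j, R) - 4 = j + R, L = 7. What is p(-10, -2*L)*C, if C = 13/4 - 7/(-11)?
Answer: -855/11 ≈ -77.727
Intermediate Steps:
p(j, R) = 4 + R + j (p(j, R) = 4 + (j + R) = 4 + (R + j) = 4 + R + j)
C = 171/44 (C = 13*(¼) - 7*(-1/11) = 13/4 + 7/11 = 171/44 ≈ 3.8864)
p(-10, -2*L)*C = (4 - 2*7 - 10)*(171/44) = (4 - 14 - 10)*(171/44) = -20*171/44 = -855/11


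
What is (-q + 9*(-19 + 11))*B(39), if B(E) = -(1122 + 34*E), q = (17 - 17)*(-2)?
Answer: 176256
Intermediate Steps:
q = 0 (q = 0*(-2) = 0)
B(E) = -1122 - 34*E (B(E) = -(1122 + 34*E) = -34*(33 + E) = -1122 - 34*E)
(-q + 9*(-19 + 11))*B(39) = (-1*0 + 9*(-19 + 11))*(-1122 - 34*39) = (0 + 9*(-8))*(-1122 - 1326) = (0 - 72)*(-2448) = -72*(-2448) = 176256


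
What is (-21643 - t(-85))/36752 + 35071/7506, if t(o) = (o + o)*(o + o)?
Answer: 454776817/137930256 ≈ 3.2971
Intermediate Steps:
t(o) = 4*o² (t(o) = (2*o)*(2*o) = 4*o²)
(-21643 - t(-85))/36752 + 35071/7506 = (-21643 - 4*(-85)²)/36752 + 35071/7506 = (-21643 - 4*7225)*(1/36752) + 35071*(1/7506) = (-21643 - 1*28900)*(1/36752) + 35071/7506 = (-21643 - 28900)*(1/36752) + 35071/7506 = -50543*1/36752 + 35071/7506 = -50543/36752 + 35071/7506 = 454776817/137930256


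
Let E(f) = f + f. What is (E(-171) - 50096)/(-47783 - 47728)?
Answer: 50438/95511 ≈ 0.52809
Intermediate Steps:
E(f) = 2*f
(E(-171) - 50096)/(-47783 - 47728) = (2*(-171) - 50096)/(-47783 - 47728) = (-342 - 50096)/(-95511) = -50438*(-1/95511) = 50438/95511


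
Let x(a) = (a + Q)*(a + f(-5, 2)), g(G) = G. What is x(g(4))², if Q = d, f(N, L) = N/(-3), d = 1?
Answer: 7225/9 ≈ 802.78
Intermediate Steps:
f(N, L) = -N/3 (f(N, L) = N*(-⅓) = -N/3)
Q = 1
x(a) = (1 + a)*(5/3 + a) (x(a) = (a + 1)*(a - ⅓*(-5)) = (1 + a)*(a + 5/3) = (1 + a)*(5/3 + a))
x(g(4))² = (5/3 + 4² + (8/3)*4)² = (5/3 + 16 + 32/3)² = (85/3)² = 7225/9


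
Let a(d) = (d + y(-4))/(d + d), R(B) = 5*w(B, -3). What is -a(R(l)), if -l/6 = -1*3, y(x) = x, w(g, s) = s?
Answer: -19/30 ≈ -0.63333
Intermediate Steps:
l = 18 (l = -(-6)*3 = -6*(-3) = 18)
R(B) = -15 (R(B) = 5*(-3) = -15)
a(d) = (-4 + d)/(2*d) (a(d) = (d - 4)/(d + d) = (-4 + d)/((2*d)) = (-4 + d)*(1/(2*d)) = (-4 + d)/(2*d))
-a(R(l)) = -(-4 - 15)/(2*(-15)) = -(-1)*(-19)/(2*15) = -1*19/30 = -19/30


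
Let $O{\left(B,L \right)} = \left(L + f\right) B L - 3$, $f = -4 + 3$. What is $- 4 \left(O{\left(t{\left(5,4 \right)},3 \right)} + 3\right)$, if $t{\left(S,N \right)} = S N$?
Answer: $-480$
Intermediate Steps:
$f = -1$
$t{\left(S,N \right)} = N S$
$O{\left(B,L \right)} = -3 + B L \left(-1 + L\right)$ ($O{\left(B,L \right)} = \left(L - 1\right) B L - 3 = \left(-1 + L\right) B L - 3 = B \left(-1 + L\right) L - 3 = B L \left(-1 + L\right) - 3 = -3 + B L \left(-1 + L\right)$)
$- 4 \left(O{\left(t{\left(5,4 \right)},3 \right)} + 3\right) = - 4 \left(\left(-3 + 4 \cdot 5 \cdot 3^{2} - 4 \cdot 5 \cdot 3\right) + 3\right) = - 4 \left(\left(-3 + 20 \cdot 9 - 20 \cdot 3\right) + 3\right) = - 4 \left(\left(-3 + 180 - 60\right) + 3\right) = - 4 \left(117 + 3\right) = \left(-4\right) 120 = -480$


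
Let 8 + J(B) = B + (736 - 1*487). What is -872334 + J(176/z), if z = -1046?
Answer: -456104727/523 ≈ -8.7209e+5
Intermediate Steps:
J(B) = 241 + B (J(B) = -8 + (B + (736 - 1*487)) = -8 + (B + (736 - 487)) = -8 + (B + 249) = -8 + (249 + B) = 241 + B)
-872334 + J(176/z) = -872334 + (241 + 176/(-1046)) = -872334 + (241 + 176*(-1/1046)) = -872334 + (241 - 88/523) = -872334 + 125955/523 = -456104727/523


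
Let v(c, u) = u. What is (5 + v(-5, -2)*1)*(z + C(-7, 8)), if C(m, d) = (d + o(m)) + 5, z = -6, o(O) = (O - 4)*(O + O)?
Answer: 483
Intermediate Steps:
o(O) = 2*O*(-4 + O) (o(O) = (-4 + O)*(2*O) = 2*O*(-4 + O))
C(m, d) = 5 + d + 2*m*(-4 + m) (C(m, d) = (d + 2*m*(-4 + m)) + 5 = 5 + d + 2*m*(-4 + m))
(5 + v(-5, -2)*1)*(z + C(-7, 8)) = (5 - 2*1)*(-6 + (5 + 8 + 2*(-7)*(-4 - 7))) = (5 - 2)*(-6 + (5 + 8 + 2*(-7)*(-11))) = 3*(-6 + (5 + 8 + 154)) = 3*(-6 + 167) = 3*161 = 483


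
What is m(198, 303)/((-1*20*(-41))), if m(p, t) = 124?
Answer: 31/205 ≈ 0.15122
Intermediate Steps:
m(198, 303)/((-1*20*(-41))) = 124/((-1*20*(-41))) = 124/((-20*(-41))) = 124/820 = 124*(1/820) = 31/205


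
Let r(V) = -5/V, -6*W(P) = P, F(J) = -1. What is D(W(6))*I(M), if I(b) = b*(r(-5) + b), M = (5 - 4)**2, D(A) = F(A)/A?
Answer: 2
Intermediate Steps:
W(P) = -P/6
D(A) = -1/A
M = 1 (M = 1**2 = 1)
I(b) = b*(1 + b) (I(b) = b*(-5/(-5) + b) = b*(-5*(-1/5) + b) = b*(1 + b))
D(W(6))*I(M) = (-1/((-1/6*6)))*(1*(1 + 1)) = (-1/(-1))*(1*2) = -1*(-1)*2 = 1*2 = 2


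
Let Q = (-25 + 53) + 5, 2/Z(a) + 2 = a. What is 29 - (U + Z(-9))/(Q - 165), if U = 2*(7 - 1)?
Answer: 21119/726 ≈ 29.090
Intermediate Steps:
Z(a) = 2/(-2 + a)
U = 12 (U = 2*6 = 12)
Q = 33 (Q = 28 + 5 = 33)
29 - (U + Z(-9))/(Q - 165) = 29 - (12 + 2/(-2 - 9))/(33 - 165) = 29 - (12 + 2/(-11))/(-132) = 29 - (12 + 2*(-1/11))*(-1)/132 = 29 - (12 - 2/11)*(-1)/132 = 29 - 130*(-1)/(11*132) = 29 - 1*(-65/726) = 29 + 65/726 = 21119/726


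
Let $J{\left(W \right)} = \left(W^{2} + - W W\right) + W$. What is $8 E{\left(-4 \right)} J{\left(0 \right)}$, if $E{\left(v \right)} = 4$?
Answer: $0$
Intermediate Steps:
$J{\left(W \right)} = W$ ($J{\left(W \right)} = \left(W^{2} - W^{2}\right) + W = 0 + W = W$)
$8 E{\left(-4 \right)} J{\left(0 \right)} = 8 \cdot 4 \cdot 0 = 32 \cdot 0 = 0$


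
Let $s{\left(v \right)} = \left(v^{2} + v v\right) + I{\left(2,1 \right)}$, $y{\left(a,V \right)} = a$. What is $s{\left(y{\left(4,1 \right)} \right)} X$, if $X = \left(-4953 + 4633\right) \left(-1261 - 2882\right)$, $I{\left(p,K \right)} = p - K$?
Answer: $43750080$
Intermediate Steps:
$X = 1325760$ ($X = \left(-320\right) \left(-4143\right) = 1325760$)
$s{\left(v \right)} = 1 + 2 v^{2}$ ($s{\left(v \right)} = \left(v^{2} + v v\right) + \left(2 - 1\right) = \left(v^{2} + v^{2}\right) + \left(2 - 1\right) = 2 v^{2} + 1 = 1 + 2 v^{2}$)
$s{\left(y{\left(4,1 \right)} \right)} X = \left(1 + 2 \cdot 4^{2}\right) 1325760 = \left(1 + 2 \cdot 16\right) 1325760 = \left(1 + 32\right) 1325760 = 33 \cdot 1325760 = 43750080$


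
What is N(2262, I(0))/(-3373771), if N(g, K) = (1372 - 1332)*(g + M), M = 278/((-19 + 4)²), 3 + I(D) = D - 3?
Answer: -4073824/151819695 ≈ -0.026833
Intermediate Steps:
I(D) = -6 + D (I(D) = -3 + (D - 3) = -3 + (-3 + D) = -6 + D)
M = 278/225 (M = 278/((-15)²) = 278/225 ≈ 1.2356)
N(g, K) = 2224/45 + 40*g (N(g, K) = (1372 - 1332)*(g + 278/225) = 40*(278/225 + g) = 2224/45 + 40*g)
N(2262, I(0))/(-3373771) = (2224/45 + 40*2262)/(-3373771) = (2224/45 + 90480)*(-1/3373771) = (4073824/45)*(-1/3373771) = -4073824/151819695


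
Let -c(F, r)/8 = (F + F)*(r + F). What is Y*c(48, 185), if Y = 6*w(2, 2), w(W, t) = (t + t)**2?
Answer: -17178624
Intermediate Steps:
c(F, r) = -16*F*(F + r) (c(F, r) = -8*(F + F)*(r + F) = -8*2*F*(F + r) = -16*F*(F + r))
w(W, t) = 4*t**2 (w(W, t) = (2*t)**2 = 4*t**2)
Y = 96 (Y = 6*(4*2**2) = 6*(4*4) = 6*16 = 96)
Y*c(48, 185) = 96*(-16*48*(48 + 185)) = 96*(-16*48*233) = 96*(-178944) = -17178624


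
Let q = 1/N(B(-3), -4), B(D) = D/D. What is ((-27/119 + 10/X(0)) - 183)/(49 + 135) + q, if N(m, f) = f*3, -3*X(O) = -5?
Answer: -8593/8211 ≈ -1.0465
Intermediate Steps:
B(D) = 1
X(O) = 5/3 (X(O) = -⅓*(-5) = 5/3)
N(m, f) = 3*f
q = -1/12 (q = 1/(3*(-4)) = 1/(-12) = -1/12 ≈ -0.083333)
((-27/119 + 10/X(0)) - 183)/(49 + 135) + q = ((-27/119 + 10/(5/3)) - 183)/(49 + 135) - 1/12 = ((-27*1/119 + 10*(⅗)) - 183)/184 - 1/12 = ((-27/119 + 6) - 183)*(1/184) - 1/12 = (687/119 - 183)*(1/184) - 1/12 = -21090/119*1/184 - 1/12 = -10545/10948 - 1/12 = -8593/8211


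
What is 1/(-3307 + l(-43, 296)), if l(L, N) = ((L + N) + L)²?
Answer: 1/40793 ≈ 2.4514e-5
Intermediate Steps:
l(L, N) = (N + 2*L)²
1/(-3307 + l(-43, 296)) = 1/(-3307 + (296 + 2*(-43))²) = 1/(-3307 + (296 - 86)²) = 1/(-3307 + 210²) = 1/(-3307 + 44100) = 1/40793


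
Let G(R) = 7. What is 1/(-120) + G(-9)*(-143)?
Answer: -120121/120 ≈ -1001.0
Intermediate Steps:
1/(-120) + G(-9)*(-143) = 1/(-120) + 7*(-143) = -1/120 - 1001 = -120121/120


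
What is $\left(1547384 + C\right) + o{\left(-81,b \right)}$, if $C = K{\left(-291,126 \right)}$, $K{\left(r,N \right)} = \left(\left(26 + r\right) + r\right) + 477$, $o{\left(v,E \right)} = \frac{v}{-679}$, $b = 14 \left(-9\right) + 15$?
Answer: $\frac{1050620176}{679} \approx 1.5473 \cdot 10^{6}$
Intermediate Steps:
$b = -111$ ($b = -126 + 15 = -111$)
$o{\left(v,E \right)} = - \frac{v}{679}$ ($o{\left(v,E \right)} = v \left(- \frac{1}{679}\right) = - \frac{v}{679}$)
$K{\left(r,N \right)} = 503 + 2 r$ ($K{\left(r,N \right)} = \left(26 + 2 r\right) + 477 = 503 + 2 r$)
$C = -79$ ($C = 503 + 2 \left(-291\right) = 503 - 582 = -79$)
$\left(1547384 + C\right) + o{\left(-81,b \right)} = \left(1547384 - 79\right) - - \frac{81}{679} = 1547305 + \frac{81}{679} = \frac{1050620176}{679}$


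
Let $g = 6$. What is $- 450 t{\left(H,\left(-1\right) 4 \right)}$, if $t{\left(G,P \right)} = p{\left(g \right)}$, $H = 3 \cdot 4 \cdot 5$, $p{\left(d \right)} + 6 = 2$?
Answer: $1800$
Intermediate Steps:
$p{\left(d \right)} = -4$ ($p{\left(d \right)} = -6 + 2 = -4$)
$H = 60$ ($H = 12 \cdot 5 = 60$)
$t{\left(G,P \right)} = -4$
$- 450 t{\left(H,\left(-1\right) 4 \right)} = \left(-450\right) \left(-4\right) = 1800$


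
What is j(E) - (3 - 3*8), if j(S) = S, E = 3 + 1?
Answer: 25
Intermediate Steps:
E = 4
j(E) - (3 - 3*8) = 4 - (3 - 3*8) = 4 - (3 - 24) = 4 - 1*(-21) = 4 + 21 = 25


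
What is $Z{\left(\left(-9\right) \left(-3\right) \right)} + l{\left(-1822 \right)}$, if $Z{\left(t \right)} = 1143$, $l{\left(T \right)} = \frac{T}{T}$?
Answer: $1144$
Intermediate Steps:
$l{\left(T \right)} = 1$
$Z{\left(\left(-9\right) \left(-3\right) \right)} + l{\left(-1822 \right)} = 1143 + 1 = 1144$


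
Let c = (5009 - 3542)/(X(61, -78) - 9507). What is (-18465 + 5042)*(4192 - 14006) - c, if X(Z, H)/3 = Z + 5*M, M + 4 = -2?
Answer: 137793054975/1046 ≈ 1.3173e+8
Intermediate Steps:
M = -6 (M = -4 - 2 = -6)
X(Z, H) = -90 + 3*Z (X(Z, H) = 3*(Z + 5*(-6)) = 3*(Z - 30) = 3*(-30 + Z) = -90 + 3*Z)
c = -163/1046 (c = (5009 - 3542)/((-90 + 3*61) - 9507) = 1467/((-90 + 183) - 9507) = 1467/(93 - 9507) = 1467/(-9414) = 1467*(-1/9414) = -163/1046 ≈ -0.15583)
(-18465 + 5042)*(4192 - 14006) - c = (-18465 + 5042)*(4192 - 14006) - 1*(-163/1046) = -13423*(-9814) + 163/1046 = 131733322 + 163/1046 = 137793054975/1046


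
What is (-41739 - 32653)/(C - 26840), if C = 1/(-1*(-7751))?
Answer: 576612392/208036839 ≈ 2.7717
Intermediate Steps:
C = 1/7751 ≈ 0.00012902
(-41739 - 32653)/(C - 26840) = (-41739 - 32653)/(1/7751 - 26840) = -74392/(-208036839/7751) = -74392*(-7751/208036839) = 576612392/208036839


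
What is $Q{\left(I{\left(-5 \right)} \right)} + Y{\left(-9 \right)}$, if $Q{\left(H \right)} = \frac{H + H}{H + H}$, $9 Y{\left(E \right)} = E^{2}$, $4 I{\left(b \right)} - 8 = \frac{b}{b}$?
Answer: $10$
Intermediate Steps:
$I{\left(b \right)} = \frac{9}{4}$ ($I{\left(b \right)} = 2 + \frac{b \frac{1}{b}}{4} = 2 + \frac{1}{4} \cdot 1 = 2 + \frac{1}{4} = \frac{9}{4}$)
$Y{\left(E \right)} = \frac{E^{2}}{9}$
$Q{\left(H \right)} = 1$ ($Q{\left(H \right)} = \frac{2 H}{2 H} = 2 H \frac{1}{2 H} = 1$)
$Q{\left(I{\left(-5 \right)} \right)} + Y{\left(-9 \right)} = 1 + \frac{\left(-9\right)^{2}}{9} = 1 + \frac{1}{9} \cdot 81 = 1 + 9 = 10$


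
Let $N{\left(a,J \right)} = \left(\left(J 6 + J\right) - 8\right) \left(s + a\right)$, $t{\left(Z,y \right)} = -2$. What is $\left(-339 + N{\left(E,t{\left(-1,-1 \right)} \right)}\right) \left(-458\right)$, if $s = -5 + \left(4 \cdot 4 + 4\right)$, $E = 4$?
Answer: $346706$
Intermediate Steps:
$s = 15$ ($s = -5 + \left(16 + 4\right) = -5 + 20 = 15$)
$N{\left(a,J \right)} = \left(-8 + 7 J\right) \left(15 + a\right)$ ($N{\left(a,J \right)} = \left(\left(J 6 + J\right) - 8\right) \left(15 + a\right) = \left(\left(6 J + J\right) - 8\right) \left(15 + a\right) = \left(7 J - 8\right) \left(15 + a\right) = \left(-8 + 7 J\right) \left(15 + a\right)$)
$\left(-339 + N{\left(E,t{\left(-1,-1 \right)} \right)}\right) \left(-458\right) = \left(-339 + \left(-120 - 32 + 105 \left(-2\right) + 7 \left(-2\right) 4\right)\right) \left(-458\right) = \left(-339 - 418\right) \left(-458\right) = \left(-757\right) \left(-458\right) = 346706$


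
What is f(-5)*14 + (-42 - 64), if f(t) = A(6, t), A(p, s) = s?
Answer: -176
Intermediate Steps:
f(t) = t
f(-5)*14 + (-42 - 64) = -5*14 + (-42 - 64) = -70 - 106 = -176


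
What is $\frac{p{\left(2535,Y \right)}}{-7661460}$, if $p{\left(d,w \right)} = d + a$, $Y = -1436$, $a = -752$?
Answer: $- \frac{1783}{7661460} \approx -0.00023272$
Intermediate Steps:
$p{\left(d,w \right)} = -752 + d$ ($p{\left(d,w \right)} = d - 752 = -752 + d$)
$\frac{p{\left(2535,Y \right)}}{-7661460} = \frac{-752 + 2535}{-7661460} = 1783 \left(- \frac{1}{7661460}\right) = - \frac{1783}{7661460}$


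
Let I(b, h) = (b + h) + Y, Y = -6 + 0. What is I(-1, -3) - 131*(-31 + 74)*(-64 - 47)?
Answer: 625253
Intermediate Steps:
Y = -6
I(b, h) = -6 + b + h (I(b, h) = (b + h) - 6 = -6 + b + h)
I(-1, -3) - 131*(-31 + 74)*(-64 - 47) = (-6 - 1 - 3) - 131*(-31 + 74)*(-64 - 47) = -10 - 5633*(-111) = -10 - 131*(-4773) = -10 + 625263 = 625253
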